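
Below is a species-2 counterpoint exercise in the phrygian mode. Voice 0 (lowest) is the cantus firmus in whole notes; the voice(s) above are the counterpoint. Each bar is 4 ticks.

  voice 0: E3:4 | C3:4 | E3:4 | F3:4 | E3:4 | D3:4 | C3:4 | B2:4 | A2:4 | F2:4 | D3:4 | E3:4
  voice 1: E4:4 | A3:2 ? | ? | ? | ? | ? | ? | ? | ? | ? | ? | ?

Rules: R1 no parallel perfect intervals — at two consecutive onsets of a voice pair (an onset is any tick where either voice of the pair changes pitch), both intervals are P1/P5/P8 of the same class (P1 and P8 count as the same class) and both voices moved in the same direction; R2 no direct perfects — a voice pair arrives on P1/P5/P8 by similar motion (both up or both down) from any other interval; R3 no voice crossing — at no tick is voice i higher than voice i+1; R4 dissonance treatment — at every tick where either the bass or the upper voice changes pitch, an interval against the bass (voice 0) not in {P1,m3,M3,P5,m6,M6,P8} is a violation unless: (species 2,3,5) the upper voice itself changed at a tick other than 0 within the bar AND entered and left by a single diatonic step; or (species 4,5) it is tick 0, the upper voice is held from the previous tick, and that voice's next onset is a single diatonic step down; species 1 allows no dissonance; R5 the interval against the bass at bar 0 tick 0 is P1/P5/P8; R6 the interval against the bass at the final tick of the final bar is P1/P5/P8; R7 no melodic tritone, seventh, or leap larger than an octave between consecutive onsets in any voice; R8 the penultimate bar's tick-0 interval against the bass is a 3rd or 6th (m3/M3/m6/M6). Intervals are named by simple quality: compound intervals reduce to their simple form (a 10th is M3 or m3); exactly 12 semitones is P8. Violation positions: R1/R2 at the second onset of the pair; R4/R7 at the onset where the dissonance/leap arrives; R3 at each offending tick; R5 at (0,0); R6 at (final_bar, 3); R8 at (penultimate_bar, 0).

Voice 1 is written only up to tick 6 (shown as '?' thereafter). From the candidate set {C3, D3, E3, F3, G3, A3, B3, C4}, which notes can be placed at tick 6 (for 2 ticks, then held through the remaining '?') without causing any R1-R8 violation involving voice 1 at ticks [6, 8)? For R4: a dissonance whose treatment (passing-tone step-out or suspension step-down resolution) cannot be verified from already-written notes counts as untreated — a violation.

C3: legal
D3: violates R4
E3: legal
F3: violates R4
G3: legal
A3: legal
B3: violates R4
C4: legal

{A3, C3, C4, E3, G3}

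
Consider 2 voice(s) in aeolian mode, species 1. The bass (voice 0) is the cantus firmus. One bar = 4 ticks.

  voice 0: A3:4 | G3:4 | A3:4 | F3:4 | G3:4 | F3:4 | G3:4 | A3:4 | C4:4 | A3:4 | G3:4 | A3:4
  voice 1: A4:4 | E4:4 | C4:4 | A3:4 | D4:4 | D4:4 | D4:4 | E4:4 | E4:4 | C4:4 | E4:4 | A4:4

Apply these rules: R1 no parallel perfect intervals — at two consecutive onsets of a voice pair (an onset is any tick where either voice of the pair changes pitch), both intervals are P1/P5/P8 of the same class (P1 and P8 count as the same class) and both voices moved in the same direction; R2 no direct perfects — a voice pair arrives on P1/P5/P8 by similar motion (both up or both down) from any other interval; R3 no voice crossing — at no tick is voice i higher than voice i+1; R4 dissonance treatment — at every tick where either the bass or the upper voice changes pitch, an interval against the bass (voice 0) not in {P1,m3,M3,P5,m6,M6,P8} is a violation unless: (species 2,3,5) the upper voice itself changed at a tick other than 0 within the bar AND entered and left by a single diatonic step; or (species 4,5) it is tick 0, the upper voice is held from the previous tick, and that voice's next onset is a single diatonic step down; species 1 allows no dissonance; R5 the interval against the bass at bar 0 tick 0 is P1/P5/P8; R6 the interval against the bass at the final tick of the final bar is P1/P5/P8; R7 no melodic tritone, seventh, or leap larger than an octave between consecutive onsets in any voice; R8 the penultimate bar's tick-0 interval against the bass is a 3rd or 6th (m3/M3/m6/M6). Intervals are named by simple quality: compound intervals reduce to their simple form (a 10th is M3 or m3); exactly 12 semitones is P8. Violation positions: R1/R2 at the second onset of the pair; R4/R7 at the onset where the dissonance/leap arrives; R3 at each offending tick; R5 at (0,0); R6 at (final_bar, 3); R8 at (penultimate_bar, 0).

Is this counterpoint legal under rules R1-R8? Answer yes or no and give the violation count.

No (3 violations)

bar 0: v0=A3 v1=A4 (P8)
bar 1: v0=G3 v1=E4 (M6)
bar 2: v0=A3 v1=C4 (m3)
bar 3: v0=F3 v1=A3 (M3)
bar 4: v0=G3 v1=D4 (P5)
bar 5: v0=F3 v1=D4 (M6)
bar 6: v0=G3 v1=D4 (P5)
bar 7: v0=A3 v1=E4 (P5)
bar 8: v0=C4 v1=E4 (M3)
bar 9: v0=A3 v1=C4 (m3)
bar 10: v0=G3 v1=E4 (M6)
bar 11: v0=A3 v1=A4 (P8)
  R2 @ bar4.0: F3/A3 M3 -> G3/D4 P5 similar
  R1 @ bar7.0: G3/D4 P5 -> A3/E4 P5 similar
  R2 @ bar11.0: G3/E4 M6 -> A3/A4 P8 similar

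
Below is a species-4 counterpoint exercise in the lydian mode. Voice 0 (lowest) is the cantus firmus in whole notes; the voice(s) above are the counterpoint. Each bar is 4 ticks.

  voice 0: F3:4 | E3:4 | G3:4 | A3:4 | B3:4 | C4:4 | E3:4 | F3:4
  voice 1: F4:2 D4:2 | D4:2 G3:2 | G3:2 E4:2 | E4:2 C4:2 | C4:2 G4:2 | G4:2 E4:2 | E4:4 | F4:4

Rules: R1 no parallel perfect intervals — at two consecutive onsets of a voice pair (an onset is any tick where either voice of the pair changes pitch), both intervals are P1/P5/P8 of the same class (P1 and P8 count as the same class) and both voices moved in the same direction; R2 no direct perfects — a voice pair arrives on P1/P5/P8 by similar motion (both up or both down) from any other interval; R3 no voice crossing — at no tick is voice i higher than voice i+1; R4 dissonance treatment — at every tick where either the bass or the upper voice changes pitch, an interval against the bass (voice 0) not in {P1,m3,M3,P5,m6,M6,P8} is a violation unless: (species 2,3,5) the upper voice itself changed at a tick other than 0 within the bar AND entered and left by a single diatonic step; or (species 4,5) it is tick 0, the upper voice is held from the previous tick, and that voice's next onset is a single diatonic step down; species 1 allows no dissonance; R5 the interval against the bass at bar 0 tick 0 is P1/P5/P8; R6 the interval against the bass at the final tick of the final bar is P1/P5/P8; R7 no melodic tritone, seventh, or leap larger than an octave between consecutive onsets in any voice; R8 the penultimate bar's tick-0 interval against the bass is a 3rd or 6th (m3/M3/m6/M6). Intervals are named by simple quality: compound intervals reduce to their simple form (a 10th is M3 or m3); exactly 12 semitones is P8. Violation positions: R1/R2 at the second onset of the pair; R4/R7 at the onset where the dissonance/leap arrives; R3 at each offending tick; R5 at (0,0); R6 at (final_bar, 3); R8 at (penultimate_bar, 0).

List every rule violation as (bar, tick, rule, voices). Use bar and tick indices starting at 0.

bar 0: v0=F3 v1=F4 downbeat P8
bar 1: v0=E3 v1=D4 downbeat m7
bar 2: v0=G3 v1=G3 downbeat P1
bar 3: v0=A3 v1=E4 downbeat P5
bar 4: v0=B3 v1=C4 downbeat m2
bar 5: v0=C4 v1=G4 downbeat P5
bar 6: v0=E3 v1=E4 downbeat P8
bar 7: v0=F3 v1=F4 downbeat P8
  -> R4 @ bar 1 tick 0 v(0, 1): E3/D4 m7 untreated
  -> R4 @ bar 4 tick 0 v(0, 1): B3/C4 m2 untreated
  -> R8 @ bar 6 tick 0 v(0, 1): penult P8 not 3rd/6th
  -> R1 @ bar 7 tick 0 v(0, 1): E3/E4 P8 -> F3/F4 P8 similar

(1, 0, R4, (0, 1))
(4, 0, R4, (0, 1))
(6, 0, R8, (0, 1))
(7, 0, R1, (0, 1))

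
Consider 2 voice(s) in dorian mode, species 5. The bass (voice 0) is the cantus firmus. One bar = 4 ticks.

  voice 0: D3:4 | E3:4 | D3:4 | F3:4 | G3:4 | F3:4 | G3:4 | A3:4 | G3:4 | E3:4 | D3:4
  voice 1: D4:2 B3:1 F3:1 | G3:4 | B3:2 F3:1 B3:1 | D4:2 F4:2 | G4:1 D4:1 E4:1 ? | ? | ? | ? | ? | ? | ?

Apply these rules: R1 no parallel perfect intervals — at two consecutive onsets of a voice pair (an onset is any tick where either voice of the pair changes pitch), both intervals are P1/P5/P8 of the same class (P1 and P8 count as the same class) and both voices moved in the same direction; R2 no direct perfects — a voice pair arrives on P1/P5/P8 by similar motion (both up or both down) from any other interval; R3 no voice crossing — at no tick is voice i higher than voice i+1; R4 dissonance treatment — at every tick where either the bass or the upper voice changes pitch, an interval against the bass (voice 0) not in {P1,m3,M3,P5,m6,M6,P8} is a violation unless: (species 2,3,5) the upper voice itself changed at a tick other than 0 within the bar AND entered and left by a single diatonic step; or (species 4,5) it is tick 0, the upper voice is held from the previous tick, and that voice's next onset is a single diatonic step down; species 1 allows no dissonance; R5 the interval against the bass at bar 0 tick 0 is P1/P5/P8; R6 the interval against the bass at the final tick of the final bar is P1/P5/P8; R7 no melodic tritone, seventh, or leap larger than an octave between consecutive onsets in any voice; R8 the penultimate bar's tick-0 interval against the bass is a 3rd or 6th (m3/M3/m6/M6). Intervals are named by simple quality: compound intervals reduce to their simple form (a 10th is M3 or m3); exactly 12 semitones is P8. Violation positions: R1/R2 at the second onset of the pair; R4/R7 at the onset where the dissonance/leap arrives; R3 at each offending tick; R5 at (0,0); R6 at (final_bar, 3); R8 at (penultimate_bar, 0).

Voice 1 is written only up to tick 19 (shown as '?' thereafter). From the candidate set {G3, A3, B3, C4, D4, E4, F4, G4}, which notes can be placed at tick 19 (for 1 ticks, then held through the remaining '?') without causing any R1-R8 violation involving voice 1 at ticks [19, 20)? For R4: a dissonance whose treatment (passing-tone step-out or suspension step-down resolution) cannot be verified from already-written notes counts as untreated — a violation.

{B3, D4, E4, G3, G4}

G3: legal
A3: violates R4
B3: legal
C4: violates R4
D4: legal
E4: legal
F4: violates R4
G4: legal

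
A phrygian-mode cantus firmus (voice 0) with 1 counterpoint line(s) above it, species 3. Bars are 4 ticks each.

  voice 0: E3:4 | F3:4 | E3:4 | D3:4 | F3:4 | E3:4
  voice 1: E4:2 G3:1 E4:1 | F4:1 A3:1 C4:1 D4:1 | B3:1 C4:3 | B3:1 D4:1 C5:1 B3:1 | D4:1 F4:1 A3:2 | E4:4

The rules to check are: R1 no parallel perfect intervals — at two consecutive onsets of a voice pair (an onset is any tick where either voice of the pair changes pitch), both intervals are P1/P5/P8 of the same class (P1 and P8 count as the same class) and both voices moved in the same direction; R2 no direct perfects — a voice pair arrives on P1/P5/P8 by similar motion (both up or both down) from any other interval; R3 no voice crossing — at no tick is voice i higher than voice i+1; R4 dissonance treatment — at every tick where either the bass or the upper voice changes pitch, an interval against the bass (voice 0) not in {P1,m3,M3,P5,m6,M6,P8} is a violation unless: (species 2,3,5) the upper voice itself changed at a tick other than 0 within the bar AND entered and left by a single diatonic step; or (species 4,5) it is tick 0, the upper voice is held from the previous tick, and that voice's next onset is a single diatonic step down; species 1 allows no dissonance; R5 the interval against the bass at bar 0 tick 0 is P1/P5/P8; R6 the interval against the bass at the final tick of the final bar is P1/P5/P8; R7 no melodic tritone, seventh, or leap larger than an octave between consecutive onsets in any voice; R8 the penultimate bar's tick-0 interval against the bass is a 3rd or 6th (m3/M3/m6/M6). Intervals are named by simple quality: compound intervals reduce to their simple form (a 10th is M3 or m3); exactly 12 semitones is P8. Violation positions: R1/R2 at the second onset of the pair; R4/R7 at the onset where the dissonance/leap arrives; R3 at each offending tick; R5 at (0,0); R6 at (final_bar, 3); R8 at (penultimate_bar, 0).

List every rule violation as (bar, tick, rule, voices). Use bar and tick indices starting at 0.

(1, 0, R1, (0, 1))
(2, 0, R2, (0, 1))
(3, 2, R4, (0, 1))
(3, 2, R7, (1,))
(3, 3, R7, (1,))

bar 0: v0=E3 v1=E4 downbeat P8
bar 1: v0=F3 v1=F4 downbeat P8
bar 2: v0=E3 v1=B3 downbeat P5
bar 3: v0=D3 v1=B3 downbeat M6
bar 4: v0=F3 v1=D4 downbeat M6
bar 5: v0=E3 v1=E4 downbeat P8
  -> R1 @ bar 1 tick 0 v(0, 1): E3/E4 P8 -> F3/F4 P8 similar
  -> R2 @ bar 2 tick 0 v(0, 1): F3/D4 M6 -> E3/B3 P5 similar
  -> R4 @ bar 3 tick 2 v(0, 1): D3/C5 m7 untreated
  -> R7 @ bar 3 tick 2 v(1,): D4->C5 leap 10st
  -> R7 @ bar 3 tick 3 v(1,): C5->B3 leap 13st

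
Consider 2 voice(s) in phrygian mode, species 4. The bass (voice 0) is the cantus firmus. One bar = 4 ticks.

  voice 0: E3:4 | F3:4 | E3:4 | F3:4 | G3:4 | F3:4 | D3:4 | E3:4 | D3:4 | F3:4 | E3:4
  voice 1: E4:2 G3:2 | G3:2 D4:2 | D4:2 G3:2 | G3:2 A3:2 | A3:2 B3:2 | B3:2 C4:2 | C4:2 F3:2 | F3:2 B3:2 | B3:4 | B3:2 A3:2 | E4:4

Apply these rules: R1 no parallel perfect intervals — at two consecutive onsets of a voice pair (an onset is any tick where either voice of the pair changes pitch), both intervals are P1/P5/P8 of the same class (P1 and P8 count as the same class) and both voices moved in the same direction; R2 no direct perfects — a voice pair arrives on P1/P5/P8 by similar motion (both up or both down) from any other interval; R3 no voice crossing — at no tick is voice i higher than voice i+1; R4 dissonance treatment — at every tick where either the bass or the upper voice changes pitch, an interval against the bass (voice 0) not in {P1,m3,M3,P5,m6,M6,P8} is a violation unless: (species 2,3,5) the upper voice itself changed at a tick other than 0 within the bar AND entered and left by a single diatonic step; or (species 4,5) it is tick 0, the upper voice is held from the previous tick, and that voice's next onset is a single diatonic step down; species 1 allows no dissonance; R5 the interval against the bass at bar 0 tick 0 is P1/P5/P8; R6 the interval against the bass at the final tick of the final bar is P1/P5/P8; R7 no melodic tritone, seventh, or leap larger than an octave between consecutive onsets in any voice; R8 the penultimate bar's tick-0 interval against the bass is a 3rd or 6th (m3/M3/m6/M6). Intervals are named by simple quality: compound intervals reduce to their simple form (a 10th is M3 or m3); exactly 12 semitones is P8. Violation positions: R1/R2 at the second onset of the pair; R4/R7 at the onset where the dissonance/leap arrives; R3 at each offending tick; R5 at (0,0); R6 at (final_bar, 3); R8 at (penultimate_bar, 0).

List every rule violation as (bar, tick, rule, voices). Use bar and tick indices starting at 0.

(1, 0, R4, (0, 1))
(2, 0, R4, (0, 1))
(3, 0, R4, (0, 1))
(4, 0, R4, (0, 1))
(5, 0, R4, (0, 1))
(6, 0, R4, (0, 1))
(7, 0, R4, (0, 1))
(7, 2, R7, (1,))
(9, 0, R8, (0, 1))

bar 0: v0=E3 v1=E4 downbeat P8
bar 1: v0=F3 v1=G3 downbeat M2
bar 2: v0=E3 v1=D4 downbeat m7
bar 3: v0=F3 v1=G3 downbeat M2
bar 4: v0=G3 v1=A3 downbeat M2
bar 5: v0=F3 v1=B3 downbeat TT
bar 6: v0=D3 v1=C4 downbeat m7
bar 7: v0=E3 v1=F3 downbeat m2
bar 8: v0=D3 v1=B3 downbeat M6
bar 9: v0=F3 v1=B3 downbeat TT
bar 10: v0=E3 v1=E4 downbeat P8
  -> R4 @ bar 1 tick 0 v(0, 1): F3/G3 M2 untreated
  -> R4 @ bar 2 tick 0 v(0, 1): E3/D4 m7 untreated
  -> R4 @ bar 3 tick 0 v(0, 1): F3/G3 M2 untreated
  -> R4 @ bar 4 tick 0 v(0, 1): G3/A3 M2 untreated
  -> R4 @ bar 5 tick 0 v(0, 1): F3/B3 TT untreated
  -> R4 @ bar 6 tick 0 v(0, 1): D3/C4 m7 untreated
  -> R4 @ bar 7 tick 0 v(0, 1): E3/F3 m2 untreated
  -> R7 @ bar 7 tick 2 v(1,): F3->B3 leap 6st
  -> R8 @ bar 9 tick 0 v(0, 1): penult TT not 3rd/6th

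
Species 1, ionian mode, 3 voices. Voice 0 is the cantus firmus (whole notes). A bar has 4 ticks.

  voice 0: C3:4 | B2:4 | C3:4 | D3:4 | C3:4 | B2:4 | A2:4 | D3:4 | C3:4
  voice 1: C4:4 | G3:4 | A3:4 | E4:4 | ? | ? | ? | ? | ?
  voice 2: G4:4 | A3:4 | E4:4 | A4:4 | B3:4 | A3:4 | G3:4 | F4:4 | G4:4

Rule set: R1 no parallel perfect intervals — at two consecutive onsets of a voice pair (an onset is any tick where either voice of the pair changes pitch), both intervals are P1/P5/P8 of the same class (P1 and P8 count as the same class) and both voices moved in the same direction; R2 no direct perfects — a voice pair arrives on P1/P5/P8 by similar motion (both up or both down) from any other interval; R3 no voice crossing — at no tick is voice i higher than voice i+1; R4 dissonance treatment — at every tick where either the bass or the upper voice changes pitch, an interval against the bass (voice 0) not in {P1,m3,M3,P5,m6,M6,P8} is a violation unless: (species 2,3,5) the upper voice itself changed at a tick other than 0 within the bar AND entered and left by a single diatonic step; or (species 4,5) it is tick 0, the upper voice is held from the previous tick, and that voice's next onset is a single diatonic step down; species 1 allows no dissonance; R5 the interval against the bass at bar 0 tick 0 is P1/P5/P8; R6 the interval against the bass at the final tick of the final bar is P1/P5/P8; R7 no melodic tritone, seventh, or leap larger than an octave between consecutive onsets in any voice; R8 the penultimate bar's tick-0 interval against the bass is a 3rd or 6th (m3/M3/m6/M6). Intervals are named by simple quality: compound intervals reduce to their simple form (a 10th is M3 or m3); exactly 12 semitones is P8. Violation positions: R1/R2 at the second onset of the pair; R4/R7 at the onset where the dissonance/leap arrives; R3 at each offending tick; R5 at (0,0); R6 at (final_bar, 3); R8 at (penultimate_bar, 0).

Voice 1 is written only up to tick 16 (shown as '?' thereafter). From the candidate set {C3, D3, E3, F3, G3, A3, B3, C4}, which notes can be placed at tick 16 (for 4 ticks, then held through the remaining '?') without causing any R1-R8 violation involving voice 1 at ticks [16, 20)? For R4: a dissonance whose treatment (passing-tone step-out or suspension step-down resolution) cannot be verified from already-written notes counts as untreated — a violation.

C3: violates R2,R7
D3: violates R4,R7
E3: violates R2
F3: violates R4,R7
G3: violates R2
A3: legal
B3: violates R2,R4
C4: violates R2,R3

{A3}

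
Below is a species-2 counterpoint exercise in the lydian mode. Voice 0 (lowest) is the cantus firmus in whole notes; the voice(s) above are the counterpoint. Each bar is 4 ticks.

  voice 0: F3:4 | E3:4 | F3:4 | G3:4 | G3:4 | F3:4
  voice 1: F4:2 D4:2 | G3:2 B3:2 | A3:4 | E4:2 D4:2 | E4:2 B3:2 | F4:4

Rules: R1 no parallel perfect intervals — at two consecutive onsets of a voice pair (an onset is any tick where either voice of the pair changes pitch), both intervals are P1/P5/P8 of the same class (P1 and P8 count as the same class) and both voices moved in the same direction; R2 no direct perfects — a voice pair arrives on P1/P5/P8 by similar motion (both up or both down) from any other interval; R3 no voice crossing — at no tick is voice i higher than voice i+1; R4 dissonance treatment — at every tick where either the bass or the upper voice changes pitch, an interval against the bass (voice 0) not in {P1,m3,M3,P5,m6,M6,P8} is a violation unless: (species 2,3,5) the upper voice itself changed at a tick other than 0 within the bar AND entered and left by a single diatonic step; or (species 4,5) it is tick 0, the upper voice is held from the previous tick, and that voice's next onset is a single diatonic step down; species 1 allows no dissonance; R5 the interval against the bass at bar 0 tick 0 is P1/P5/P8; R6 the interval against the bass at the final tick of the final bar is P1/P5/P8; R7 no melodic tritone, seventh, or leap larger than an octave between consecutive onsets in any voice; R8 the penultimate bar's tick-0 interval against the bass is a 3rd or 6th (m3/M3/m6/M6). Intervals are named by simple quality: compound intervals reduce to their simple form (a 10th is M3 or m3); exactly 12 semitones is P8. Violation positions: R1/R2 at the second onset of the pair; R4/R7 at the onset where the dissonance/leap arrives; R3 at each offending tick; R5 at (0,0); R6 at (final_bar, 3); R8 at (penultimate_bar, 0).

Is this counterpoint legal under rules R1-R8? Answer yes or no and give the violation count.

bar 0: v0=F3 v1=F4 (P8)
bar 1: v0=E3 v1=G3 (m3)
bar 2: v0=F3 v1=A3 (M3)
bar 3: v0=G3 v1=E4 (M6)
bar 4: v0=G3 v1=E4 (M6)
bar 5: v0=F3 v1=F4 (P8)
  R7 @ bar5.0: B3->F4 leap 6st

No (1 violations)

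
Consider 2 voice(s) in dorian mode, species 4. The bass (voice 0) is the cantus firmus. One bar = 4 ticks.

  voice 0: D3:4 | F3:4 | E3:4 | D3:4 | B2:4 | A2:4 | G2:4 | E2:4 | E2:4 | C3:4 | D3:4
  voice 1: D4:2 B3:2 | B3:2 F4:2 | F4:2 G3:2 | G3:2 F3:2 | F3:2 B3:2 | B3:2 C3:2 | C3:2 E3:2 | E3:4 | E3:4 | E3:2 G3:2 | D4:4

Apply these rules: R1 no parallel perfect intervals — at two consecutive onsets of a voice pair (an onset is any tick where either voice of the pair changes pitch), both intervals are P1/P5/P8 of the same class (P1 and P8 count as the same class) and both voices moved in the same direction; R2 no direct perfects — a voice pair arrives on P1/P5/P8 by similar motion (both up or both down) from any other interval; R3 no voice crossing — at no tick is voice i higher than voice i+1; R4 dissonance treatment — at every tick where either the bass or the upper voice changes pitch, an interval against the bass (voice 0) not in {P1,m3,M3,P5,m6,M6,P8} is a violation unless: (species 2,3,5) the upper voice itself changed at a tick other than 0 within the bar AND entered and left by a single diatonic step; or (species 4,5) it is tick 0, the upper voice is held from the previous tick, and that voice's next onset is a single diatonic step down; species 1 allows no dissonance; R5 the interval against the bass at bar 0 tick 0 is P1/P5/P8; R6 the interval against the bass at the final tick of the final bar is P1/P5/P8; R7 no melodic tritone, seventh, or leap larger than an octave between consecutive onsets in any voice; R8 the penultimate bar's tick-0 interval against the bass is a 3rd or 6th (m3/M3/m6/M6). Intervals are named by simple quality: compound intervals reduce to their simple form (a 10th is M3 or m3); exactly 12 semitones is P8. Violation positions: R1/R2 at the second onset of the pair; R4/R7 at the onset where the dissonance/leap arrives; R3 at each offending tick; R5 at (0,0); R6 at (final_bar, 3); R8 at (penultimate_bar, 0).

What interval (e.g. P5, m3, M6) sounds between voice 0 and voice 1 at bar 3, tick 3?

voice 0=D3 voice 1=F3 -> m3

m3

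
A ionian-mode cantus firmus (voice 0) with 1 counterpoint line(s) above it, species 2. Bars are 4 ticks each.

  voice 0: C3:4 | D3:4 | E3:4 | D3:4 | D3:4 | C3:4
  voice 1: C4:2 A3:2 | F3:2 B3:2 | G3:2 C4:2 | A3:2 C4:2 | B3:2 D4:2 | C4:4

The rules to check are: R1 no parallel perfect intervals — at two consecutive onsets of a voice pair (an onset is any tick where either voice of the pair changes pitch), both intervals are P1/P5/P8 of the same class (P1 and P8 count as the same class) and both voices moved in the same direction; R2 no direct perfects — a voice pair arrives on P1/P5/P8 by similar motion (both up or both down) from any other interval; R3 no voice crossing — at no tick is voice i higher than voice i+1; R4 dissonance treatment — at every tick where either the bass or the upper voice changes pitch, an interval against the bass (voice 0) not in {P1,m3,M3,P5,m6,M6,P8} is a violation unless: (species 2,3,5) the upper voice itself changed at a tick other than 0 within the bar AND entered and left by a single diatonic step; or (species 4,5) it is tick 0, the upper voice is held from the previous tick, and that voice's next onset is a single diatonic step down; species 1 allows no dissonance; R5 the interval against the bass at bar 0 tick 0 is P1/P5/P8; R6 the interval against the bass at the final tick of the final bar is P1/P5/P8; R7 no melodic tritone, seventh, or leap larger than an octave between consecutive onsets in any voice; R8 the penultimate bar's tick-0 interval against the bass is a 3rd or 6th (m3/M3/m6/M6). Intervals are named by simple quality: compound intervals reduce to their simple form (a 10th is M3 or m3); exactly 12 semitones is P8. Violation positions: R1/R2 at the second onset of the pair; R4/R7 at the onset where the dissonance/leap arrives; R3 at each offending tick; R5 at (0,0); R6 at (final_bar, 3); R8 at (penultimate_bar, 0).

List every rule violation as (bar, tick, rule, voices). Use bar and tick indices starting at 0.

(1, 2, R7, (1,))
(3, 0, R2, (0, 1))
(3, 2, R4, (0, 1))
(5, 0, R1, (0, 1))

bar 0: v0=C3 v1=C4 downbeat P8
bar 1: v0=D3 v1=F3 downbeat m3
bar 2: v0=E3 v1=G3 downbeat m3
bar 3: v0=D3 v1=A3 downbeat P5
bar 4: v0=D3 v1=B3 downbeat M6
bar 5: v0=C3 v1=C4 downbeat P8
  -> R7 @ bar 1 tick 2 v(1,): F3->B3 leap 6st
  -> R2 @ bar 3 tick 0 v(0, 1): E3/C4 m6 -> D3/A3 P5 similar
  -> R4 @ bar 3 tick 2 v(0, 1): D3/C4 m7 untreated
  -> R1 @ bar 5 tick 0 v(0, 1): D3/D4 P8 -> C3/C4 P8 similar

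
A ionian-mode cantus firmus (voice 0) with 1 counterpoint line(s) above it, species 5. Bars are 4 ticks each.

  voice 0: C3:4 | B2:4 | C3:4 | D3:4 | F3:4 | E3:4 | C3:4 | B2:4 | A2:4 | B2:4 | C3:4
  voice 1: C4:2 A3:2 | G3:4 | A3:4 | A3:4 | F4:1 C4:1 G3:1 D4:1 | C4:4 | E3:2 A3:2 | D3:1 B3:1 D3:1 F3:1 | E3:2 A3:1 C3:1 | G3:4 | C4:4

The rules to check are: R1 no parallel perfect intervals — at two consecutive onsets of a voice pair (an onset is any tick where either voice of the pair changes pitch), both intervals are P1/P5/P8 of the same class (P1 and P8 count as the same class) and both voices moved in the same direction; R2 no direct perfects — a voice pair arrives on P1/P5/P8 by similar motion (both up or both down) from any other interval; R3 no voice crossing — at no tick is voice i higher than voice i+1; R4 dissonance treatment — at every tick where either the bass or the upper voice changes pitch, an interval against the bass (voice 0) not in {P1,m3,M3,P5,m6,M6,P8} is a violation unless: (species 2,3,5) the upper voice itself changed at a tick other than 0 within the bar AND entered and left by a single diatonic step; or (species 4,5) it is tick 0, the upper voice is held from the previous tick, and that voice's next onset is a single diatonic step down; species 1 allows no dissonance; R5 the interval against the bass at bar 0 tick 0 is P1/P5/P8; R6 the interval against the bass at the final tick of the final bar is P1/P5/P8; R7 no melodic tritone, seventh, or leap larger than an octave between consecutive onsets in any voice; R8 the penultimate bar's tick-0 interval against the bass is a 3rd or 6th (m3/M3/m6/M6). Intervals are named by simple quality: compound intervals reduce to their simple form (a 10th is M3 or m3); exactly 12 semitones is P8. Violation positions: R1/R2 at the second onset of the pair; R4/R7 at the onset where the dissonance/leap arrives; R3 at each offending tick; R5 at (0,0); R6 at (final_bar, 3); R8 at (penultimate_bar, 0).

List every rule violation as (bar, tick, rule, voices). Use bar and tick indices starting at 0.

(4, 0, R2, (0, 1))
(4, 2, R4, (0, 1))
(7, 3, R4, (0, 1))
(8, 0, R2, (0, 1))
(10, 0, R2, (0, 1))

bar 0: v0=C3 v1=C4 downbeat P8
bar 1: v0=B2 v1=G3 downbeat m6
bar 2: v0=C3 v1=A3 downbeat M6
bar 3: v0=D3 v1=A3 downbeat P5
bar 4: v0=F3 v1=F4 downbeat P8
bar 5: v0=E3 v1=C4 downbeat m6
bar 6: v0=C3 v1=E3 downbeat M3
bar 7: v0=B2 v1=D3 downbeat m3
bar 8: v0=A2 v1=E3 downbeat P5
bar 9: v0=B2 v1=G3 downbeat m6
bar 10: v0=C3 v1=C4 downbeat P8
  -> R2 @ bar 4 tick 0 v(0, 1): D3/A3 P5 -> F3/F4 P8 similar
  -> R4 @ bar 4 tick 2 v(0, 1): F3/G3 M2 untreated
  -> R4 @ bar 7 tick 3 v(0, 1): B2/F3 TT untreated
  -> R2 @ bar 8 tick 0 v(0, 1): B2/F3 TT -> A2/E3 P5 similar
  -> R2 @ bar 10 tick 0 v(0, 1): B2/G3 m6 -> C3/C4 P8 similar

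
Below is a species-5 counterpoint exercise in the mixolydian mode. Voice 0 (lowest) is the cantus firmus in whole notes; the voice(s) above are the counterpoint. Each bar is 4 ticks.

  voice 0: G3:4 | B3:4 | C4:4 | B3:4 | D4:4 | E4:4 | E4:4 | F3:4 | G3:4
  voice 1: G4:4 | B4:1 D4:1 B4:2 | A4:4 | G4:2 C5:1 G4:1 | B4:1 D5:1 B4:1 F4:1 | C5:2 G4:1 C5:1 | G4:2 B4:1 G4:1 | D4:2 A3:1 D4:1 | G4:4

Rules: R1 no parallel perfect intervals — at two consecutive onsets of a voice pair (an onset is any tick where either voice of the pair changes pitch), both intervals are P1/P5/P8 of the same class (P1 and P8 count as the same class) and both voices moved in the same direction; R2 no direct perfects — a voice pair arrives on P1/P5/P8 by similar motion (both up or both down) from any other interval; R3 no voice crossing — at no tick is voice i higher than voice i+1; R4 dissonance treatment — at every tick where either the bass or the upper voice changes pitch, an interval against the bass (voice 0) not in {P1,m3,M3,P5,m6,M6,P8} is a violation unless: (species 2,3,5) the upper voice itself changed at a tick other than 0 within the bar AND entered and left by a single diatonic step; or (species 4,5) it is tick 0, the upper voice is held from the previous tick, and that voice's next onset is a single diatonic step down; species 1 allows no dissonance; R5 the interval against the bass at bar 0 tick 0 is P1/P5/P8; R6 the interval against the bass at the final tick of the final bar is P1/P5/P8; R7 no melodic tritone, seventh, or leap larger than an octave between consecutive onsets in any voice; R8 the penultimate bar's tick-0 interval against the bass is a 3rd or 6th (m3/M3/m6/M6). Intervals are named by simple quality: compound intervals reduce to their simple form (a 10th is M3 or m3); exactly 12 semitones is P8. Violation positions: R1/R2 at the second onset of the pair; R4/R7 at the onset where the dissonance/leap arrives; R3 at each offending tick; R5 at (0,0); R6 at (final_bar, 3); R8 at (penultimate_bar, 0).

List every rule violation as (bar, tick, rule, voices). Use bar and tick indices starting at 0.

(1, 0, R1, (0, 1))
(3, 2, R4, (0, 1))
(4, 3, R7, (1,))
(7, 0, R7, (0,))
(8, 0, R2, (0, 1))

bar 0: v0=G3 v1=G4 downbeat P8
bar 1: v0=B3 v1=B4 downbeat P8
bar 2: v0=C4 v1=A4 downbeat M6
bar 3: v0=B3 v1=G4 downbeat m6
bar 4: v0=D4 v1=B4 downbeat M6
bar 5: v0=E4 v1=C5 downbeat m6
bar 6: v0=E4 v1=G4 downbeat m3
bar 7: v0=F3 v1=D4 downbeat M6
bar 8: v0=G3 v1=G4 downbeat P8
  -> R1 @ bar 1 tick 0 v(0, 1): G3/G4 P8 -> B3/B4 P8 similar
  -> R4 @ bar 3 tick 2 v(0, 1): B3/C5 m2 untreated
  -> R7 @ bar 4 tick 3 v(1,): B4->F4 leap 6st
  -> R7 @ bar 7 tick 0 v(0,): E4->F3 leap 11st
  -> R2 @ bar 8 tick 0 v(0, 1): F3/D4 M6 -> G3/G4 P8 similar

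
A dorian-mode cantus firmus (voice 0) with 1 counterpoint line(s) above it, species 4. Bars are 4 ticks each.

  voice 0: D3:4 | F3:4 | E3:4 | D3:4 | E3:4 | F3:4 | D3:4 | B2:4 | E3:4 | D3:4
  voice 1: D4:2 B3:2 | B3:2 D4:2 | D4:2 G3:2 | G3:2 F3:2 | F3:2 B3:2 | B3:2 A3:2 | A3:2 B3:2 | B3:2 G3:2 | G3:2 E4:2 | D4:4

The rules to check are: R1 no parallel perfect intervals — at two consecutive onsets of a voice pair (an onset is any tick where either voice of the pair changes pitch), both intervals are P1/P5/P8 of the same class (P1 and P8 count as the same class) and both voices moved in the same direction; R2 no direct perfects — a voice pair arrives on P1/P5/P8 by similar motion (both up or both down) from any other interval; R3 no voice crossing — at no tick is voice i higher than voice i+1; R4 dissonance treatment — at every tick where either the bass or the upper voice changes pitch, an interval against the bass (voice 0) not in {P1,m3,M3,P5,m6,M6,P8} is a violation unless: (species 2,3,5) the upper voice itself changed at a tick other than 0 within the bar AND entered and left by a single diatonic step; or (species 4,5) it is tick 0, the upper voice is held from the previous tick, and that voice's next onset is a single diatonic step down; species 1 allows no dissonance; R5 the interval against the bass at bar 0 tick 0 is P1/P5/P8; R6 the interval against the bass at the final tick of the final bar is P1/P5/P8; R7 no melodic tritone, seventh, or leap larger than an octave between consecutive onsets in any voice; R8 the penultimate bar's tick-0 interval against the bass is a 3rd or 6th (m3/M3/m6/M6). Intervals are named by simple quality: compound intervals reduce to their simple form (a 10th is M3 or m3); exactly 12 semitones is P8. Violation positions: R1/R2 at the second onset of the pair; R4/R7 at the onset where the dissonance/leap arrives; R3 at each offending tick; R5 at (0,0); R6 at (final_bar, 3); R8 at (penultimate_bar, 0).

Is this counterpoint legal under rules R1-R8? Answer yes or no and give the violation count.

bar 0: v0=D3 v1=D4 (P8)
bar 1: v0=F3 v1=B3 (TT)
bar 2: v0=E3 v1=D4 (m7)
bar 3: v0=D3 v1=G3 (P4)
bar 4: v0=E3 v1=F3 (m2)
bar 5: v0=F3 v1=B3 (TT)
bar 6: v0=D3 v1=A3 (P5)
bar 7: v0=B2 v1=B3 (P8)
bar 8: v0=E3 v1=G3 (m3)
bar 9: v0=D3 v1=D4 (P8)
  R4 @ bar1.0: F3/B3 TT untreated
  R4 @ bar2.0: E3/D4 m7 untreated
  R4 @ bar4.0: E3/F3 m2 untreated
  R7 @ bar4.2: F3->B3 leap 6st
  R1 @ bar9.0: E3/E4 P8 -> D3/D4 P8 similar

No (5 violations)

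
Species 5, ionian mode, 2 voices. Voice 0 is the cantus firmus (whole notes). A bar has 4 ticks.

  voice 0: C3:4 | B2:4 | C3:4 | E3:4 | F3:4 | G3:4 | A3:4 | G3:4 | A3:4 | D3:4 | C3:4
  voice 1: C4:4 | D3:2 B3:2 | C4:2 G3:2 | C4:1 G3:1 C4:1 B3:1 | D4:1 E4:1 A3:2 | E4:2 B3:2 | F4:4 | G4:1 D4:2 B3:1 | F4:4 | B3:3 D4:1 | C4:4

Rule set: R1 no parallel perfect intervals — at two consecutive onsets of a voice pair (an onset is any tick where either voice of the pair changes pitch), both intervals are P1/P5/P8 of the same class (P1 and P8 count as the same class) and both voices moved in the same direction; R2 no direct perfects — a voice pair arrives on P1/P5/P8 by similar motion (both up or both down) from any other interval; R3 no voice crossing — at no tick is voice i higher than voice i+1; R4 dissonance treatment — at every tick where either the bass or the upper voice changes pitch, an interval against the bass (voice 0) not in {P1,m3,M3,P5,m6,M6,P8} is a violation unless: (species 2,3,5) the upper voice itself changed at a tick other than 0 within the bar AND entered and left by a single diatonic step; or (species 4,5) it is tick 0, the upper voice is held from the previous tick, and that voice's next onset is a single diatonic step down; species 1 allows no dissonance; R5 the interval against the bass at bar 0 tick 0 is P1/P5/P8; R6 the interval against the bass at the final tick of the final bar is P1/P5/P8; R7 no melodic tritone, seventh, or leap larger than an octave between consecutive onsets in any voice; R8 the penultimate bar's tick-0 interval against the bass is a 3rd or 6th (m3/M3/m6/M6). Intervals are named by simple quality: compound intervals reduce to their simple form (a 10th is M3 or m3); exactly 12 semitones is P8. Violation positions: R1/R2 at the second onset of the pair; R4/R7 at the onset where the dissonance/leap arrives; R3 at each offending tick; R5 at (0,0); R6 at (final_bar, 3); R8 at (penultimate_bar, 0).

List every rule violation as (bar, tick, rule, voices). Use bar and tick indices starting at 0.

bar 0: v0=C3 v1=C4 downbeat P8
bar 1: v0=B2 v1=D3 downbeat m3
bar 2: v0=C3 v1=C4 downbeat P8
bar 3: v0=E3 v1=C4 downbeat m6
bar 4: v0=F3 v1=D4 downbeat M6
bar 5: v0=G3 v1=E4 downbeat M6
bar 6: v0=A3 v1=F4 downbeat m6
bar 7: v0=G3 v1=G4 downbeat P8
bar 8: v0=A3 v1=F4 downbeat m6
bar 9: v0=D3 v1=B3 downbeat M6
bar 10: v0=C3 v1=C4 downbeat P8
  -> R7 @ bar 1 tick 0 v(1,): C4->D3 leap 10st
  -> R1 @ bar 2 tick 0 v(0, 1): B2/B3 P8 -> C3/C4 P8 similar
  -> R4 @ bar 4 tick 1 v(0, 1): F3/E4 M7 untreated
  -> R7 @ bar 6 tick 0 v(1,): B3->F4 leap 6st
  -> R7 @ bar 8 tick 0 v(1,): B3->F4 leap 6st
  -> R7 @ bar 9 tick 0 v(1,): F4->B3 leap 6st
  -> R1 @ bar 10 tick 0 v(0, 1): D3/D4 P8 -> C3/C4 P8 similar

(1, 0, R7, (1,))
(2, 0, R1, (0, 1))
(4, 1, R4, (0, 1))
(6, 0, R7, (1,))
(8, 0, R7, (1,))
(9, 0, R7, (1,))
(10, 0, R1, (0, 1))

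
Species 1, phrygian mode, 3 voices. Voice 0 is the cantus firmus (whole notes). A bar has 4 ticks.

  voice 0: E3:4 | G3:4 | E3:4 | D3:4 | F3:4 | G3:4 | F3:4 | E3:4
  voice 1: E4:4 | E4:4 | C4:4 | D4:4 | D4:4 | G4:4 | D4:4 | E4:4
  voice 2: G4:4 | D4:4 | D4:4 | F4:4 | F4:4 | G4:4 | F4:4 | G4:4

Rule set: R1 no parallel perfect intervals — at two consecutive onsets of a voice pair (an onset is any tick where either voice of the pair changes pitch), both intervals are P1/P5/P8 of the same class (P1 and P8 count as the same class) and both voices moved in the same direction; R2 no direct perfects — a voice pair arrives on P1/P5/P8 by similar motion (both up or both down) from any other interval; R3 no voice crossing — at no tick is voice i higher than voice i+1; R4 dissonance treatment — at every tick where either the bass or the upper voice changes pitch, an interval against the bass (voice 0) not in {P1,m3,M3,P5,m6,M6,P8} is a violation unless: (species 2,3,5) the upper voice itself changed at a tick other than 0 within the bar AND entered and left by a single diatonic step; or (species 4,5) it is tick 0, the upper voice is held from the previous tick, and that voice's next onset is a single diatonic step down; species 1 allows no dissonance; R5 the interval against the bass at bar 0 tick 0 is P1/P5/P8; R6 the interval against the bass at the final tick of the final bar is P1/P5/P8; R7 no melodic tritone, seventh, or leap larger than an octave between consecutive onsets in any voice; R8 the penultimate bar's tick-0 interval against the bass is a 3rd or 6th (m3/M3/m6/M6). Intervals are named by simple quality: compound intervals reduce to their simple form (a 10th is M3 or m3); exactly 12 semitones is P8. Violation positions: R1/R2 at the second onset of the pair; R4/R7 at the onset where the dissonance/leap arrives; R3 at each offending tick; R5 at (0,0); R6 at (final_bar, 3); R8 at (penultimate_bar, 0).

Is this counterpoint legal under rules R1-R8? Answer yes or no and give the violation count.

No (12 violations)

bar 0: v0=E3 v1=E4 v2=G4 (m3)
bar 1: v0=G3 v1=E4 v2=D4 (P5)
bar 2: v0=E3 v1=C4 v2=D4 (m7)
bar 3: v0=D3 v1=D4 v2=F4 (m3)
bar 4: v0=F3 v1=D4 v2=F4 (P8)
bar 5: v0=G3 v1=G4 v2=G4 (P8)
bar 6: v0=F3 v1=D4 v2=F4 (P8)
bar 7: v0=E3 v1=E4 v2=G4 (m3)
  R5 @ bar0.0: opens on m3
  R3 @ bar1.0: E4 above D4
  R3 @ bar1.1: E4 above D4
  R3 @ bar1.2: E4 above D4
  R3 @ bar1.3: E4 above D4
  R4 @ bar2.0: E3/D4 m7 untreated
  R1 @ bar5.0: F3/F4 P8 -> G3/G4 P8 similar
  R2 @ bar5.0: F3/D4 M6 -> G3/G4 P8 similar
  R2 @ bar5.0: D4/F4 m3 -> G4/G4 P1 similar
  R1 @ bar6.0: G3/G4 P8 -> F3/F4 P8 similar
  R8 @ bar6.0: penult P8 not 3rd/6th
  R6 @ bar7.3: closes on m3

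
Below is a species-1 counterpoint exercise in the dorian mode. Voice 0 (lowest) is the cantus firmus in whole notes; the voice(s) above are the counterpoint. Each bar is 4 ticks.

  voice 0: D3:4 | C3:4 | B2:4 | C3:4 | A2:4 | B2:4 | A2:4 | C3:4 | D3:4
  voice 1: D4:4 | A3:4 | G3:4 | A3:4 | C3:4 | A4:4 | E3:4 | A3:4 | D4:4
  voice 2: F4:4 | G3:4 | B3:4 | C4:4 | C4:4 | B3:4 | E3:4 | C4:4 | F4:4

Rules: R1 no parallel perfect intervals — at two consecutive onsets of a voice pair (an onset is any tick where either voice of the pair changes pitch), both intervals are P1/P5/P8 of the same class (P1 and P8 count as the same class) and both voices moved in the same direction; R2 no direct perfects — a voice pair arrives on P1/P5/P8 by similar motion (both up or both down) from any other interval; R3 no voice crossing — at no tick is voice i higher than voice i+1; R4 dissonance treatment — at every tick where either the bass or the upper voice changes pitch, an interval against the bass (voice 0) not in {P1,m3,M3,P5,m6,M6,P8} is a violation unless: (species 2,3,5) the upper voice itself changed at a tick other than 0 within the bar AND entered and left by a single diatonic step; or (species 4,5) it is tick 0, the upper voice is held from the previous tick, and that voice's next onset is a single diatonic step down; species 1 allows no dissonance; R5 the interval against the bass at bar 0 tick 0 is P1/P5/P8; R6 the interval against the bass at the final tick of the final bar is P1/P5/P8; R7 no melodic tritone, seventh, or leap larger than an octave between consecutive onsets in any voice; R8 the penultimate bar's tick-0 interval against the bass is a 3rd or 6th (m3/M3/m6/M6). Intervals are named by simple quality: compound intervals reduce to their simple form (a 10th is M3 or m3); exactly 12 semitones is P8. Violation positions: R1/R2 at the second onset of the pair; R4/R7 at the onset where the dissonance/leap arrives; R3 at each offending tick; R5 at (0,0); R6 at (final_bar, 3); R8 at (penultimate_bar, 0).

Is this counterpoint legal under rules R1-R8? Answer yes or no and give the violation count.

No (22 violations)

bar 0: v0=D3 v1=D4 v2=F4 (m3)
bar 1: v0=C3 v1=A3 v2=G3 (P5)
bar 2: v0=B2 v1=G3 v2=B3 (P8)
bar 3: v0=C3 v1=A3 v2=C4 (P8)
bar 4: v0=A2 v1=C3 v2=C4 (m3)
bar 5: v0=B2 v1=A4 v2=B3 (P8)
bar 6: v0=A2 v1=E3 v2=E3 (P5)
bar 7: v0=C3 v1=A3 v2=C4 (P8)
bar 8: v0=D3 v1=D4 v2=F4 (m3)
  R5 @ bar0.0: opens on m3
  R2 @ bar1.0: D3/F4 m3 -> C3/G3 P5 similar
  R3 @ bar1.0: A3 above G3
  R7 @ bar1.0: F4->G3 leap 10st
  R3 @ bar1.1: A3 above G3
  R3 @ bar1.2: A3 above G3
  R3 @ bar1.3: A3 above G3
  R1 @ bar3.0: B2/B3 P8 -> C3/C4 P8 similar
  R3 @ bar5.0: A4 above B3
  R4 @ bar5.0: B2/A4 m7 untreated
  R7 @ bar5.0: C3->A4 leap 21st
  R3 @ bar5.1: A4 above B3
  R3 @ bar5.2: A4 above B3
  R3 @ bar5.3: A4 above B3
  R2 @ bar6.0: B2/A4 m7 -> A2/E3 P5 similar
  R2 @ bar6.0: B2/B3 P8 -> A2/E3 P5 similar
  R2 @ bar6.0: A4/B3 m7 -> E3/E3 P1 similar
  R7 @ bar6.0: A4->E3 leap 17st
  R2 @ bar7.0: A2/E3 P5 -> C3/C4 P8 similar
  R8 @ bar7.0: penult P8 not 3rd/6th
  R2 @ bar8.0: C3/A3 M6 -> D3/D4 P8 similar
  R6 @ bar8.3: closes on m3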